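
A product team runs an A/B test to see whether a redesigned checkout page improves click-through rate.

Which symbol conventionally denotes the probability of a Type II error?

P(Type II error) = P(fail to reject H₀ | H₀ false) = β.

β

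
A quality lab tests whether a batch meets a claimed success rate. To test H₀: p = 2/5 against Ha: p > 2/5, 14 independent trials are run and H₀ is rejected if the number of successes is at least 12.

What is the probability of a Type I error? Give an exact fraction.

3715072/6103515625

The Type I error probability is α = P(Y ≥ 12) computed under H₀, where Y ~ Binomial(14, 2/5).
P(Y ≥ 12) = Σ_{j=12}^{14} C(14,j)·(2/5)^j·(3/5)^{14-j} = 3715072/6103515625.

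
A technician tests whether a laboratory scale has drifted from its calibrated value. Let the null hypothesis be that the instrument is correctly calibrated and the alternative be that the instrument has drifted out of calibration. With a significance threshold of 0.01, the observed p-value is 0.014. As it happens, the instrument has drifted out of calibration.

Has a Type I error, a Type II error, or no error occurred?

Type II error

Since p = 0.014 ≥ α = 0.01, H₀ is not rejected.
H₀ is false (actually the instrument has drifted out of calibration).
Failing to reject a false H₀ is a Type II error.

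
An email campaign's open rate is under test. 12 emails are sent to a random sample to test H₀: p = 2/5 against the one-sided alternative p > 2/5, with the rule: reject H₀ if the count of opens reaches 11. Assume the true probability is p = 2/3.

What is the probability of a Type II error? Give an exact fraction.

β = P(fail to reject H₀ | Ha true) = P(S ≤ 10 | p = 2/3), S ~ Binomial(12, 2/3).
Equivalently, β = 1 − P(S ≥ 11) = 502769/531441.

502769/531441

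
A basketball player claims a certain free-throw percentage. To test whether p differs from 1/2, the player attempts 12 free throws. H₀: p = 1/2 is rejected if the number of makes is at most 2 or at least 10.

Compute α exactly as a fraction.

The significance level is the null-hypothesis probability of the rejection region {≤2} ∪ {≥10}.
The two tails are symmetric, so α = 2·(1 + 12 + 66)/2^12 = 158/4096 = 79/2048.

79/2048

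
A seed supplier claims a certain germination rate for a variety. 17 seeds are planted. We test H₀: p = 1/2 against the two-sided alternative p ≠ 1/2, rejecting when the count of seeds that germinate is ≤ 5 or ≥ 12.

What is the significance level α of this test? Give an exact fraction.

4701/32768

α = P(S ≤ 5 or S ≥ 12 | p = 1/2), S ~ Binomial(17, 1/2).
Each tail has probability (1 + 17 + 136 + 680 + 2380 + 6188)/131072; doubling gives α = 18804/131072 = 4701/32768.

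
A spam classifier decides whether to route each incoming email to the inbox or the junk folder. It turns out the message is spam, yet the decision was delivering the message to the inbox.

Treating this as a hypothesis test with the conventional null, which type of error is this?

The null hypothesis here is that the message is legitimate (not spam).
'Delivering the message to the inbox' corresponds to failing to reject H₀.
H₀ was not rejected but H₀ is false — a Type II error (false negative).

Type II error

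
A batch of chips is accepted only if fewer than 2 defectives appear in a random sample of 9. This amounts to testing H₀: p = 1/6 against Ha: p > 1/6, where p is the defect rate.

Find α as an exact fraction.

2304473/5038848

The significance level is the probability, assuming p = 1/6, of seeing 2 or more defectives in 9 draws.
Via the complement, α = 1 − Σ_{j=0}^{1} C(9,j)(1/6)^j(5/6)^{9-j} = 2304473/5038848.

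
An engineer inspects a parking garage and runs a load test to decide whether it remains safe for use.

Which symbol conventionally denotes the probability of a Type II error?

P(Type II error) = P(fail to reject H₀ | H₀ false) = β.

β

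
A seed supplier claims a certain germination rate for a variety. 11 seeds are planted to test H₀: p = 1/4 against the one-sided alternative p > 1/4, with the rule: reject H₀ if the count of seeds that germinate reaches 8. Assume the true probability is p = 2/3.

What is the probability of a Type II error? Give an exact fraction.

Under the alternative p = 2/3, X ~ Binomial(11, 2/3); β is the probability the test does not reject, P(X < 8).
Adding the binomial probabilities P(X=0)+…+P(X=7) at p = 2/3 gives 31145/59049.

31145/59049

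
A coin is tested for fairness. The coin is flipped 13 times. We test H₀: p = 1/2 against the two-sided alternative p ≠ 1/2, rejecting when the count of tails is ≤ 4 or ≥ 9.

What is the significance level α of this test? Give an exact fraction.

Under H₀, S ~ Binomial(13, 1/2); α is the probability of landing in either tail, P(S ≤ 4) + P(S ≥ 9).
Each tail has probability (1 + 13 + 78 + 286 + 715)/8192; doubling gives α = 2186/8192 = 1093/4096.

1093/4096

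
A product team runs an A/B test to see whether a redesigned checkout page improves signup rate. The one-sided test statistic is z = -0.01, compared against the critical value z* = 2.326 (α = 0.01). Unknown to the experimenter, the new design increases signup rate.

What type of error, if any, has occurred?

The conventional null hypothesis is that the new design has no effect on signup rate.
Since z = -0.01 ≤ z* = 2.326, H₀ is not rejected.
H₀ is false (actually the new design increases signup rate).
Failing to reject a false H₀ is a Type II error.

Type II error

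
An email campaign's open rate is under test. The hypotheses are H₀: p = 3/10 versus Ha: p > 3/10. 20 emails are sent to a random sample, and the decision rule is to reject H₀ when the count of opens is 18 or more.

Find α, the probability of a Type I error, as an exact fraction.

α = P(reject H₀ | H₀ true) = P(Y ≥ 18 | p = 3/10), with Y ~ Binomial(20, 3/10).
Adding the binomial terms for j = 18 through 20 with p = 3/10 yields 3773088142371/100000000000000000000.

3773088142371/100000000000000000000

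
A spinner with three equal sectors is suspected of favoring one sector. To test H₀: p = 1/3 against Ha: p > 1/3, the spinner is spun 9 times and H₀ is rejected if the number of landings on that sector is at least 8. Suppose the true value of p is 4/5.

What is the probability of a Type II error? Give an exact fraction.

1101157/1953125

β = P(fail to reject H₀ | Ha true) = P(S ≤ 7 | p = 4/5), S ~ Binomial(9, 4/5).
Adding the binomial probabilities P(S=0)+…+P(S=7) at p = 4/5 gives 1101157/1953125.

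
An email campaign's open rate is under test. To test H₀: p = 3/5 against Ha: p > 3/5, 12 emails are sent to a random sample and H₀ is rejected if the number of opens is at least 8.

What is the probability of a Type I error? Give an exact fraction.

The Type I error probability is α = P(Y ≥ 8) computed under H₀, where Y ~ Binomial(12, 3/5).
Adding the binomial terms for j = 8 through 12 with p = 3/5 yields 21395421/48828125.

21395421/48828125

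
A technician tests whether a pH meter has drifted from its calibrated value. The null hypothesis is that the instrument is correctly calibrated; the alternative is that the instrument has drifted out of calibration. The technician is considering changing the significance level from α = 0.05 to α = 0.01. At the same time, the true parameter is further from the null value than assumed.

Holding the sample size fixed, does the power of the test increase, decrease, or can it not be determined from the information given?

Cannot be determined from the information given.

The first change alone would make β increase; the second alone would make β decrease. Which effect dominates depends on the magnitudes, which are not given.
Since power = 1 − β, the effect on power is likewise indeterminate.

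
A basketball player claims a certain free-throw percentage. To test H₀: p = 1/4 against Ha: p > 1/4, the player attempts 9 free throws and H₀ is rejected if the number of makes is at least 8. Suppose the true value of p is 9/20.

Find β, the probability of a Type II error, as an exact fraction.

126837738533/128000000000

A Type II error is failing to reject when Ha holds: with p = 9/20, β = P(X ≤ 7).
Equivalently, β = 1 − P(X ≥ 8) = 126837738533/128000000000.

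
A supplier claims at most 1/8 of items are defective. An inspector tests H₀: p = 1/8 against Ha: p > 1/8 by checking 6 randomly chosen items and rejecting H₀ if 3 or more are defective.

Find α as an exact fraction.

3819/131072

α = P(reject H₀ | H₀ true) = P(K ≥ 3 | p = 1/8), K ~ Binomial(6, 1/8).
Computing the lower-tail complement: 1 − 127253/131072 = 3819/131072.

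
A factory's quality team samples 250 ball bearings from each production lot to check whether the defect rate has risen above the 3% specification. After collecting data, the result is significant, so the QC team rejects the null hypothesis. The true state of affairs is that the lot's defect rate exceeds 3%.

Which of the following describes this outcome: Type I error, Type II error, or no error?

The conventional null hypothesis here is that the lot's defect rate is 3% (within specification).
The test rejected a false H₀ — the decision matches the true state.

No error (correct decision).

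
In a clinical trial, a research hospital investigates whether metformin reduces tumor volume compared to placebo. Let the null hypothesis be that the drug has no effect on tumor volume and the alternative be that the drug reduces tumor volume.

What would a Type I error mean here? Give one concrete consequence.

A Type I error would mean concluding that the drug reduces tumor volume when in fact the drug has no effect on tumor volume. Consequence: patients are switched from working treatments to one that does nothing.

A Type I error is rejecting H₀ when H₀ is true.
Here that means concluding that the drug is effective when actually the drug has no effect on tumor volume.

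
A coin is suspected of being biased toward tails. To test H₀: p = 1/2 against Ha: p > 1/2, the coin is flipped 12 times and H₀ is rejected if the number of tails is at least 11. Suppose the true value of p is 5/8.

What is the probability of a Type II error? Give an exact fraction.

66717523611/68719476736

A Type II error is failing to reject when Ha holds: with p = 5/8, β = P(K ≤ 10).
Equivalently, β = 1 − P(K ≥ 11) = 66717523611/68719476736.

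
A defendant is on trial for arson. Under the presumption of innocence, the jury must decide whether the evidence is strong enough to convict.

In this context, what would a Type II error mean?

A Type II error would mean concluding that the defendant is innocent (or at least failing to establish that the defendant is guilty) when in fact the defendant is guilty.

With the conventional null hypothesis that the defendant is innocent:
A Type II error is failing to reject H₀ when H₀ is false.
Here that means acquitting the defendant when actually the defendant is guilty.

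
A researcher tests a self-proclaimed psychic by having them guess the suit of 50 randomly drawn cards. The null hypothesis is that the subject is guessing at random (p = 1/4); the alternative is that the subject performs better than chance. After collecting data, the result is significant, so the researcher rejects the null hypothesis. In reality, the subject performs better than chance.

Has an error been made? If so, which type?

Neither — the decision is correct.

The test rejected a false H₀ — the decision matches the true state.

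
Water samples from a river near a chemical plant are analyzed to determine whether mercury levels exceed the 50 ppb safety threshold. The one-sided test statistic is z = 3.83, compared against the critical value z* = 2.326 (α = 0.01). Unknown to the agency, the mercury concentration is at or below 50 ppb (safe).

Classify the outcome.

The conventional null hypothesis is that the mercury concentration is at or below 50 ppb (safe).
Since z = 3.83 > z* = 2.326, H₀ is rejected.
H₀ is true (actually the mercury concentration is at or below 50 ppb (safe)).
Rejecting a true H₀ is a Type I error.

Type I error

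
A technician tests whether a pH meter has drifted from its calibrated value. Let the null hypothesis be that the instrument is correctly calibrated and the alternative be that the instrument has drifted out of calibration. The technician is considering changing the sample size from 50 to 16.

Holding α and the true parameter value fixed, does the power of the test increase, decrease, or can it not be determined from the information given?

A smaller sample increases the standard error, so the sampling distributions under H₀ and Ha overlap more.
Since power = 1 − β and β increases, power decreases.

It decreases.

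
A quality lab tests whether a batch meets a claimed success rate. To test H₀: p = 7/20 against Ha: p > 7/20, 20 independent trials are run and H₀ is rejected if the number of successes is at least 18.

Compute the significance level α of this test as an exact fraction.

α = P(reject H₀ | H₀ true) = P(S ≥ 18 | p = 7/20), with S ~ Binomial(20, 7/20).
Adding the binomial terms for j = 18 through 20 with p = 7/20 yields 55331865643399146571/104857600000000000000000000.

55331865643399146571/104857600000000000000000000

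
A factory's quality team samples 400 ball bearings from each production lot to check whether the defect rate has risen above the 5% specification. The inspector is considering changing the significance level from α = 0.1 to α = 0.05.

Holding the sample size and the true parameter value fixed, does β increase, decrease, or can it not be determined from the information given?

It increases.

Lowering α raises the bar for rejection; under Ha, the test now fails to reject on outcomes it previously would have rejected.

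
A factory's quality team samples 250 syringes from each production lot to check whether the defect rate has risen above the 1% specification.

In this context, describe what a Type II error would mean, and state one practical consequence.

With the conventional null hypothesis that the lot's defect rate is 1% (within specification):
A Type II error is failing to reject H₀ when H₀ is false.
Here that means accepting the lot and shipping it when actually the lot's defect rate exceeds 1%.

A Type II error would mean concluding that the lot's defect rate is 1% (within specification) (or at least failing to establish that the lot's defect rate exceeds 1%) when in fact the lot's defect rate exceeds 1%. Consequence: customers receive syringes with an unacceptably high defect rate.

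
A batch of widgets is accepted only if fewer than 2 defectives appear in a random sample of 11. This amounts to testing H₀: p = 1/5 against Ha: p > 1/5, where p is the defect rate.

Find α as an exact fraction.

α = P(reject H₀ | H₀ true) = P(S ≥ 2 | p = 1/5), S ~ Binomial(11, 1/5).
Via the complement, α = 1 − Σ_{j=0}^{1} C(11,j)(1/5)^j(4/5)^{11-j} = 6619897/9765625.

6619897/9765625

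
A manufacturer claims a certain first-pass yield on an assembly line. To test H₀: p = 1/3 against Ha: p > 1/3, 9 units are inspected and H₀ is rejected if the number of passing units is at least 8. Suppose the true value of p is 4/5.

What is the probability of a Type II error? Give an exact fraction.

1101157/1953125

β = P(fail to reject H₀ | Ha true) = P(K ≤ 7 | p = 4/5), K ~ Binomial(9, 4/5).
Summing C(9,j)·(4/5)^j·(1/5)^{9-j} for j = 0..7 gives 1101157/1953125.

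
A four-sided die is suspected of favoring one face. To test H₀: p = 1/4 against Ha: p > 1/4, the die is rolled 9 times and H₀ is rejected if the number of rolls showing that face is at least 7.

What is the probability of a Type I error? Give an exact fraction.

11/8192

Under H₀, S ~ Binomial(9, 1/4), and α = P(S ≥ 7).
P(S ≥ 7) = Σ_{j=7}^{9} C(9,j)·(1/4)^j·(3/4)^{9-j} = 11/8192.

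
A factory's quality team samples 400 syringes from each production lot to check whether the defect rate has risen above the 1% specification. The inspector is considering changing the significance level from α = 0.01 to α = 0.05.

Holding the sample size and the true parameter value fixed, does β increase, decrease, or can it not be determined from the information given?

Relaxing α lowers the evidence threshold; under Ha, outcomes that previously fell short now trigger rejection.

It decreases.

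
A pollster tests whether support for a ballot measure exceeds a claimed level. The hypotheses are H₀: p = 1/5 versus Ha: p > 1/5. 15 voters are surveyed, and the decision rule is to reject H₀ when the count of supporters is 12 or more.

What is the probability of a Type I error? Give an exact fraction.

α = P(reject H₀ | H₀ true) = P(S ≥ 12 | p = 1/5), with S ~ Binomial(15, 1/5).
Summing C(15,j)(1/5)^j(4/5)^{15−j} for j = 12,…,15 gives 30861/30517578125.

30861/30517578125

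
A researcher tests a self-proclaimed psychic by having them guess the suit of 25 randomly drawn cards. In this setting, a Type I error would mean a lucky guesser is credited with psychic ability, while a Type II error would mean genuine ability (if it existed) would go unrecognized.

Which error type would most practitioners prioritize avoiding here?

Type I error

The Type I consequence (a lucky guesser is credited with psychic ability) is more severe than the Type II consequence (genuine ability (if it existed) would go unrecognized).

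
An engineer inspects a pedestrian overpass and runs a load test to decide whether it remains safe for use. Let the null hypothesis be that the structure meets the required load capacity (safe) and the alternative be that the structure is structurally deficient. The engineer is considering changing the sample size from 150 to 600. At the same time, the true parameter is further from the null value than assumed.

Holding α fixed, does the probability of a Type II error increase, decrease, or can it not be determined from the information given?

It decreases.

More data shrinks sampling variability; the test statistic under Ha concentrates further from the null value, making rejection more likely. The further the true parameter sits from the null value, the more of the Ha sampling distribution falls in the rejection region. Both changes push β in the same direction.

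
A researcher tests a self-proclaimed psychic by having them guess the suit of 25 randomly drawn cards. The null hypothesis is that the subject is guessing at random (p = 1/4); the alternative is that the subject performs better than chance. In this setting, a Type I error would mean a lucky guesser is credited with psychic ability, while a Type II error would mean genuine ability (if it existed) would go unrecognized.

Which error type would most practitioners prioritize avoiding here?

The Type I consequence (a lucky guesser is credited with psychic ability) is more severe than the Type II consequence (genuine ability (if it existed) would go unrecognized).

Type I error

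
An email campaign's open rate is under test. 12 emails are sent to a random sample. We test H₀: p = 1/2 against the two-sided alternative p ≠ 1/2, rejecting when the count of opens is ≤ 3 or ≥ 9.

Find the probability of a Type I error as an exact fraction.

The significance level is the null-hypothesis probability of the rejection region {≤3} ∪ {≥9}.
By symmetry, α = 2·P(X ≤ 3) = 2·(1 + 12 + 66 + 220)/4096 = 598/4096 = 299/2048.

299/2048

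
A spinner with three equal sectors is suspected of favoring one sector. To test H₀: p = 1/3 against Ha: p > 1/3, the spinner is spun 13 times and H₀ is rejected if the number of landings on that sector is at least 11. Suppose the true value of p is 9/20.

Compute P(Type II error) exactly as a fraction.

A Type II error is failing to reject when Ha holds: with p = 9/20, β = P(S ≤ 10).
Adding the binomial probabilities P(S=0)+…+P(S=10) at p = 9/20 gives 40790448134932573/40960000000000000.

40790448134932573/40960000000000000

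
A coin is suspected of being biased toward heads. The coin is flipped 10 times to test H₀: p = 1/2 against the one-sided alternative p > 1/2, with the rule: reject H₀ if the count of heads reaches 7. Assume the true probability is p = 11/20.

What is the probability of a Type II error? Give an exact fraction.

1878942860721/2560000000000

A Type II error is failing to reject when Ha holds: with p = 11/20, β = P(Y ≤ 6).
Equivalently, β = 1 − P(Y ≥ 7) = 1878942860721/2560000000000.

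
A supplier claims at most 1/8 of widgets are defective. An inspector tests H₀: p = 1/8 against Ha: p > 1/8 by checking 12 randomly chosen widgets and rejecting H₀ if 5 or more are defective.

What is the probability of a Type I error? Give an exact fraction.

α = P(reject H₀ | H₀ true) = P(K ≥ 5 | p = 1/8), K ~ Binomial(12, 1/8).
Computing the lower-tail complement: 1 − 33971972293/34359738368 = 387766075/34359738368.

387766075/34359738368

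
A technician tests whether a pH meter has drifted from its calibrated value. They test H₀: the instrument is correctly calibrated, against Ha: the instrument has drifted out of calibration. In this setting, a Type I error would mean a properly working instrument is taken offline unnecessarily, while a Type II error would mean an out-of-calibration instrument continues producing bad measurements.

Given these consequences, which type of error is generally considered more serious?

Type II error

The Type II consequence (an out-of-calibration instrument continues producing bad measurements) is more severe than the Type I consequence (a properly working instrument is taken offline unnecessarily).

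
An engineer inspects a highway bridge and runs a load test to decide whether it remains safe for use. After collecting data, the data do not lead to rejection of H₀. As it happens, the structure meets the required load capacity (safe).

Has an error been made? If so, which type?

No error (correct decision).

The conventional null hypothesis here is that the structure meets the required load capacity (safe).
The test retained a true H₀ — the decision matches the true state.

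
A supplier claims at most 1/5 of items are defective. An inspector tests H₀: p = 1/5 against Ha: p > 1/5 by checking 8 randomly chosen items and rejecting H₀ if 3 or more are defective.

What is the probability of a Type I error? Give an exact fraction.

Under H₀, Y ~ Binomial(8, 1/5); the Type I error rate is P(Y ≥ 3).
Via the complement, α = 1 − Σ_{j=0}^{2} C(8,j)(1/5)^j(4/5)^{8-j} = 79329/390625.

79329/390625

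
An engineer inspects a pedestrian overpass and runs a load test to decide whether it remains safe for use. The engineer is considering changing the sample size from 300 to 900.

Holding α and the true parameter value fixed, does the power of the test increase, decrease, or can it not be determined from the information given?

More data shrinks sampling variability; the test statistic under Ha concentrates further from the null value, making rejection more likely.
Since power = 1 − β and β decreases, power increases.

It increases.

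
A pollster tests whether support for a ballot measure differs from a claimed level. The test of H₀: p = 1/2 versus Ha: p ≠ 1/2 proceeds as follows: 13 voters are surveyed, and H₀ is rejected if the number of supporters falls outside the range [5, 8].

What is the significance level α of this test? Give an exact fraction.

1093/4096

α = P(X ≤ 4 or X ≥ 9 | p = 1/2), X ~ Binomial(13, 1/2).
Each tail has probability (1 + 13 + 78 + 286 + 715)/8192; doubling gives α = 2186/8192 = 1093/4096.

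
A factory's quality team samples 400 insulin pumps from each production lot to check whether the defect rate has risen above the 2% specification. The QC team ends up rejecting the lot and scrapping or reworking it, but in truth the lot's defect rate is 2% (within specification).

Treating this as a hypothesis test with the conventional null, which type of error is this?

The null hypothesis here is that the lot's defect rate is 2% (within specification).
'Rejecting the lot and scrapping or reworking it' corresponds to rejecting H₀.
H₀ was rejected but H₀ is true — a Type I error (false positive).

Type I error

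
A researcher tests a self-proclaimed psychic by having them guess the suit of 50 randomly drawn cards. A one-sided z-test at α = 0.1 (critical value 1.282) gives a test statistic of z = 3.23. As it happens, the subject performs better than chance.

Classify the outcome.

Neither — the decision is correct.

The conventional null hypothesis is that the subject is guessing at random (p = 1/4).
Since z = 3.23 > z* = 1.282, H₀ is rejected.
H₀ is false (actually the subject performs better than chance).
The decision matches the true state — no error.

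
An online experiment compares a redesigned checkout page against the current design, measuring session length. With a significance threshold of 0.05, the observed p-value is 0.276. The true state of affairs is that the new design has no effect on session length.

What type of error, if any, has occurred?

The conventional null hypothesis is that the new design has no effect on session length.
Since p = 0.276 ≥ α = 0.05, H₀ is not rejected.
H₀ is true (actually the new design has no effect on session length).
The decision matches the true state — no error.

No error — this is a correct decision.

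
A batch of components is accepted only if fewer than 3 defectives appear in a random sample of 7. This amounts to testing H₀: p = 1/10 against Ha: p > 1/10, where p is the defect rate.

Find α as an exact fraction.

α = P(reject H₀ | H₀ true) = P(X ≥ 3 | p = 1/10), X ~ Binomial(7, 1/10).
α = 1 − P(X ≤ 2) = 1 − 1948617/2000000 = 51383/2000000.

51383/2000000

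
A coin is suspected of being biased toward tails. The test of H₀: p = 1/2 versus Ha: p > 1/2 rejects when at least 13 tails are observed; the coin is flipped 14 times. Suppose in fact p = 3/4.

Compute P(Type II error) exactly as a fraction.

241331965/268435456

A Type II error is failing to reject when Ha holds: with p = 3/4, β = P(Y ≤ 12).
Equivalently, β = 1 − P(Y ≥ 13) = 241331965/268435456.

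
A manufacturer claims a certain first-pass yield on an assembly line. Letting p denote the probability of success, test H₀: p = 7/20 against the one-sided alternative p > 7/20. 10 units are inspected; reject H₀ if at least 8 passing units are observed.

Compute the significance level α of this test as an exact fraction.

12342438941/2560000000000

Under H₀, K ~ Binomial(10, 7/20), and α = P(K ≥ 8).
Adding the binomial terms for j = 8 through 10 with p = 7/20 yields 12342438941/2560000000000.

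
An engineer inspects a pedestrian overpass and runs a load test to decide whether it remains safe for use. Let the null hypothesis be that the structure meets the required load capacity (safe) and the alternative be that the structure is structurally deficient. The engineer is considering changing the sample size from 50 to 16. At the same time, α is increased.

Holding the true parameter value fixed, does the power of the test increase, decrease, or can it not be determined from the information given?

The first change alone would make β increase; the second alone would make β decrease. Which effect dominates depends on the magnitudes, which are not given.
Since power = 1 − β, the effect on power is likewise indeterminate.

Cannot be determined from the information given.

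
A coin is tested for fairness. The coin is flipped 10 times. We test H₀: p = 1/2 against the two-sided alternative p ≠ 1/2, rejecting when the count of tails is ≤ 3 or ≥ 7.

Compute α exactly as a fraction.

11/32

The significance level is the null-hypothesis probability of the rejection region {≤3} ∪ {≥7}.
By symmetry, α = 2·P(K ≤ 3) = 2·(1 + 10 + 45 + 120)/1024 = 352/1024 = 11/32.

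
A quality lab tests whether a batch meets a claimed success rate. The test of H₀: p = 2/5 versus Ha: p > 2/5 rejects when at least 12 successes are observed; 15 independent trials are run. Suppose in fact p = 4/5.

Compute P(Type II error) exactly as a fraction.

β = P(fail to reject H₀ | Ha true) = P(Y ≤ 11 | p = 4/5), Y ~ Binomial(15, 4/5).
Summing C(15,j)·(4/5)^j·(1/5)^{15-j} for j = 0..11 gives 10737240461/30517578125.

10737240461/30517578125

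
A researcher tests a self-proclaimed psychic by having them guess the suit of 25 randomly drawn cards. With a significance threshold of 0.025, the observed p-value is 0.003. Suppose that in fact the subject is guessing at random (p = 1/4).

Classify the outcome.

The conventional null hypothesis is that the subject is guessing at random (p = 1/4).
Since p = 0.003 < α = 0.025, H₀ is rejected.
H₀ is true (actually the subject is guessing at random (p = 1/4)).
Rejecting a true H₀ is a Type I error.

Type I error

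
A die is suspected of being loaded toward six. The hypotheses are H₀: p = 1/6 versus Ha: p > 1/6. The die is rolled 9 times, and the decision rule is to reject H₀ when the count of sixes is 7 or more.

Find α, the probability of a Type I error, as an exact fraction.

Under H₀, K ~ Binomial(9, 1/6), and α = P(K ≥ 7).
P(K ≥ 7) = Σ_{j=7}^{9} C(9,j)·(1/6)^j·(5/6)^{9-j} = 473/5038848.

473/5038848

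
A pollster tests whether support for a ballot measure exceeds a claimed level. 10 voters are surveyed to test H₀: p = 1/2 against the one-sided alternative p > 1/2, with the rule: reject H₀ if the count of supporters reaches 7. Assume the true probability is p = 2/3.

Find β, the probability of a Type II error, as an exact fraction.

8675/19683

β = P(fail to reject H₀ | Ha true) = P(K ≤ 6 | p = 2/3), K ~ Binomial(10, 2/3).
Equivalently, β = 1 − P(K ≥ 7) = 8675/19683.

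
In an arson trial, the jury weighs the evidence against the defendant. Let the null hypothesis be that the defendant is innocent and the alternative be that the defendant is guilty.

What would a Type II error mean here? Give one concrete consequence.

A Type II error would mean concluding that the defendant is innocent (or at least failing to establish that the defendant is guilty) when in fact the defendant is guilty. Consequence: a guilty person goes free.

A Type II error is failing to reject H₀ when H₀ is false.
Here that means acquitting the defendant when actually the defendant is guilty.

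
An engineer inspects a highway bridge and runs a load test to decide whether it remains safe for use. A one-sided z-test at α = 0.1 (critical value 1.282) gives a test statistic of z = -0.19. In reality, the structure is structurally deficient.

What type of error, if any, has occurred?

The conventional null hypothesis is that the structure meets the required load capacity (safe).
Since z = -0.19 ≤ z* = 1.282, H₀ is not rejected.
H₀ is false (actually the structure is structurally deficient).
Failing to reject a false H₀ is a Type II error.

Type II error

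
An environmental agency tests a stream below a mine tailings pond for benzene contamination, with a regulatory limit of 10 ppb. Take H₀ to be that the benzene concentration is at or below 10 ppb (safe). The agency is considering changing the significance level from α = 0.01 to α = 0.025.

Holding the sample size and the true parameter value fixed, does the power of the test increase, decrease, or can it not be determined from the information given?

A larger α widens the rejection region, so when the alternative is true more outcomes lead to rejection — failing to reject becomes less likely.
Since power = 1 − β and β decreases, power increases.

It increases.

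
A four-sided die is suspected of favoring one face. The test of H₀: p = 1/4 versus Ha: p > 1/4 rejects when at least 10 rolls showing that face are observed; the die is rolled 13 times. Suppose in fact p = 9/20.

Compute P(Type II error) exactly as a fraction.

β = P(fail to reject H₀ | Ha true) = P(S ≤ 9 | p = 9/20), S ~ Binomial(13, 9/20).
Adding the binomial probabilities P(S=0)+…+P(S=9) at p = 9/20 gives 501584974994213/512000000000000.

501584974994213/512000000000000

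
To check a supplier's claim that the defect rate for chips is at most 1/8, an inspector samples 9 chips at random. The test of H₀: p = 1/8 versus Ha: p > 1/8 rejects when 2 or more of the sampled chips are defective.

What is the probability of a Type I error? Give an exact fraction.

The significance level is the probability, assuming p = 1/8, of seeing 2 or more defectives in 9 draws.
Via the complement, α = 1 − Σ_{j=0}^{1} C(9,j)(1/8)^j(7/8)^{9-j} = 2623807/8388608.

2623807/8388608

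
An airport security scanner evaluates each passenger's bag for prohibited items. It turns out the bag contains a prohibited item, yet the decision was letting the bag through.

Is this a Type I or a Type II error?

Type II error

The null hypothesis here is that the bag contains no prohibited items.
'Letting the bag through' corresponds to failing to reject H₀.
H₀ was not rejected but H₀ is false — a Type II error (false negative).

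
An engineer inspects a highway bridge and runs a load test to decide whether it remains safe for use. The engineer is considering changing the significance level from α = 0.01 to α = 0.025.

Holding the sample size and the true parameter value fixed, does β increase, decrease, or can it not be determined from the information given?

It decreases.

With a larger α the critical value moves toward the center, so more of the Ha sampling distribution lies in the rejection region.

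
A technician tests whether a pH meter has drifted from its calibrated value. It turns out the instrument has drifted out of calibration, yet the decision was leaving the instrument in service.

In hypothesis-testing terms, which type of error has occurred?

Type II error

The null hypothesis here is that the instrument is correctly calibrated.
'Leaving the instrument in service' corresponds to failing to reject H₀.
H₀ was not rejected but H₀ is false — a Type II error (false negative).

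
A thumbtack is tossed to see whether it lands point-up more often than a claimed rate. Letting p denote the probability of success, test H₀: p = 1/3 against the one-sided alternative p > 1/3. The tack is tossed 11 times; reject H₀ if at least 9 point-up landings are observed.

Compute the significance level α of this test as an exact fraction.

1/729

Under H₀, X ~ Binomial(11, 1/3), and α = P(X ≥ 9).
Summing C(11,j)(1/3)^j(2/3)^{11−j} for j = 9,…,11 gives 1/729.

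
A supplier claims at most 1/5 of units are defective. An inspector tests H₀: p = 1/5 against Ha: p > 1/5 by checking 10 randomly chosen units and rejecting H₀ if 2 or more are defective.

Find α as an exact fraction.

α = P(reject H₀ | H₀ true) = P(S ≥ 2 | p = 1/5), S ~ Binomial(10, 1/5).
α = 1 − P(S ≤ 1) = 1 − 3670016/9765625 = 6095609/9765625.

6095609/9765625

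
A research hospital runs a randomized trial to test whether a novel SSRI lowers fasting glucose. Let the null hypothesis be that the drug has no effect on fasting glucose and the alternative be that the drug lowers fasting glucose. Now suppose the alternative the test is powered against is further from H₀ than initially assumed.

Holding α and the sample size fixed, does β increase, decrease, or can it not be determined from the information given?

It decreases.

The further the true parameter sits from the null value, the more of the Ha sampling distribution falls in the rejection region.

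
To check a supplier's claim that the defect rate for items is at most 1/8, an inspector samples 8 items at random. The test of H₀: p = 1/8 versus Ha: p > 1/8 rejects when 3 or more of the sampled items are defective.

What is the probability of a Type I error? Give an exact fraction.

Under H₀, Y ~ Binomial(8, 1/8); the Type I error rate is P(Y ≥ 3).
Via the complement, α = 1 − Σ_{j=0}^{2} C(8,j)(1/8)^j(7/8)^{8-j} = 1129899/16777216.

1129899/16777216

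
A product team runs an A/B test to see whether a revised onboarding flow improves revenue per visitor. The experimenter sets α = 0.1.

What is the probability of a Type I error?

0.1

The significance level α is, by definition, the probability of a Type I error — P(reject H₀ | H₀ true).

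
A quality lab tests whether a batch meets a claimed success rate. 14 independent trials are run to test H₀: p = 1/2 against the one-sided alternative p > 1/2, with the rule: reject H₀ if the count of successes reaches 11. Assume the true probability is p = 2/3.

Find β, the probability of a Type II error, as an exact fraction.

Under the alternative p = 2/3, S ~ Binomial(14, 2/3); β is the probability the test does not reject, P(S < 11).
Equivalently, β = 1 − P(S ≥ 11) = 3533689/4782969.

3533689/4782969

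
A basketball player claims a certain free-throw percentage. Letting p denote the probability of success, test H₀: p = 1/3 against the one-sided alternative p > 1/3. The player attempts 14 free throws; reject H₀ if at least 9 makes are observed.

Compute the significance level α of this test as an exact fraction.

The Type I error probability is α = P(Y ≥ 9) computed under H₀, where Y ~ Binomial(14, 1/3).
Summing C(14,j)(1/3)^j(2/3)^{14−j} for j = 9,…,14 gives 9265/531441.

9265/531441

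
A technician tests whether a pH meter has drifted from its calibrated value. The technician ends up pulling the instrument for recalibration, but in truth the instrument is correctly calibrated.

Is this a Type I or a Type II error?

Type I error

The null hypothesis here is that the instrument is correctly calibrated.
'Pulling the instrument for recalibration' corresponds to rejecting H₀.
H₀ was rejected but H₀ is true — a Type I error (false positive).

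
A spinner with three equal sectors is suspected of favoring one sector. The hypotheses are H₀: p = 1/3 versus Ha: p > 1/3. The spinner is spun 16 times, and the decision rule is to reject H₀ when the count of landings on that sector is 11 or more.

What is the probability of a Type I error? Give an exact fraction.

19321/4782969

Under H₀, Y ~ Binomial(16, 1/3), and α = P(Y ≥ 11).
Summing C(16,j)(1/3)^j(2/3)^{16−j} for j = 11,…,16 gives 19321/4782969.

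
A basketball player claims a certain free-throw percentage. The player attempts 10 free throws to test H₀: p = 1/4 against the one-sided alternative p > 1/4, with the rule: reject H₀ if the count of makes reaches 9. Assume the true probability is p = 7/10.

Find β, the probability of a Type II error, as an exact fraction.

Under the alternative p = 7/10, Y ~ Binomial(10, 7/10); β is the probability the test does not reject, P(Y < 9).
Adding the binomial probabilities P(Y=0)+…+P(Y=8) at p = 7/10 gives 8506916541/10000000000.

8506916541/10000000000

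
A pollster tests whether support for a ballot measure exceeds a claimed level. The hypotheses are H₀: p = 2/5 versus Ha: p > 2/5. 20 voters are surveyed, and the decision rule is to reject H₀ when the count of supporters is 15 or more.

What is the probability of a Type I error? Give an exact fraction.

The Type I error probability is α = P(K ≥ 15) computed under H₀, where K ~ Binomial(20, 2/5).
Summing C(20,j)(2/5)^j(3/5)^{20−j} for j = 15,…,20 gives 153686966272/95367431640625.

153686966272/95367431640625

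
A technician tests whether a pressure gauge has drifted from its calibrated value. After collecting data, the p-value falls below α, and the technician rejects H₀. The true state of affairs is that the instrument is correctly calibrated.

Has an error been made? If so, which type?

Type I error

The conventional null hypothesis here is that the instrument is correctly calibrated.
H₀ was rejected, but H₀ is actually true.
Rejecting a true null hypothesis is a Type I error (false positive).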